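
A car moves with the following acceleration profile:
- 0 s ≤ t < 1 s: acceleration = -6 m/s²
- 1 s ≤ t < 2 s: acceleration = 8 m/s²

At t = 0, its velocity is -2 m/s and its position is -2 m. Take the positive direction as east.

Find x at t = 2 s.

-11 m

On each constant-a segment, Δv = aΔt and Δx = v₀Δt + ½aΔt²; chain segment to segment.
0–1 s: v starts -2 m/s; Δx = -2·1 + ½·-6·1² = -5 m; v ends -8 m/s.
1–2 s: v starts -8 m/s; Δx = -8·1 + ½·8·1² = -4 m; v ends 0 m/s.
x(2) = -2 + Σ Δx = -11 m.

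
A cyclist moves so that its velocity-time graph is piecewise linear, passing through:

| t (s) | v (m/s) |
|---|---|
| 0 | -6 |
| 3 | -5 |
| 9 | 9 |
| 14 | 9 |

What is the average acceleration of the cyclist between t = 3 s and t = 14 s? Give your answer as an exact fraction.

14/11 m/s²

Average acceleration = Δv/Δt = (9 − -5)/(14 − 3) = 14/11 m/s².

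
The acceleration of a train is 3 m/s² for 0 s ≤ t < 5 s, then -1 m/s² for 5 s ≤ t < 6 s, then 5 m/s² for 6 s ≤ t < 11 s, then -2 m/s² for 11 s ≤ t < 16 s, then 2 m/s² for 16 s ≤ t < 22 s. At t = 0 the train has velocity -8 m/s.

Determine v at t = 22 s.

Δv equals the area under the a-t graph; then v = v₀ + Δv.
0–5 s: 3 × 5 = 15 m/s
5–6 s: -1 × 1 = -1 m/s
6–11 s: 5 × 5 = 25 m/s
11–16 s: -2 × 5 = -10 m/s
16–22 s: 2 × 6 = 12 m/s
Δv = 41 m/s, so v(22) = -8 + (41) = 33 m/s.

33 m/s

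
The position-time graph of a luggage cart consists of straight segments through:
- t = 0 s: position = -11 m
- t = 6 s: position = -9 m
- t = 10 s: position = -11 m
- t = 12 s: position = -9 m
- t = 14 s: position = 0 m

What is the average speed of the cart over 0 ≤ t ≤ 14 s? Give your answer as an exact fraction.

15/14 m/s

Average speed = (total path length)/(elapsed time); on a piecewise-linear x-t graph the path length is Σ|Δx|.
0–6 s: |Δx| = |-9 − -11| = 2 m
6–10 s: |Δx| = |-11 − -9| = 2 m
10–12 s: |Δx| = |-9 − -11| = 2 m
12–14 s: |Δx| = |0 − -9| = 9 m
Total path = 15 m; average speed = 15/14 = 15/14 m/s.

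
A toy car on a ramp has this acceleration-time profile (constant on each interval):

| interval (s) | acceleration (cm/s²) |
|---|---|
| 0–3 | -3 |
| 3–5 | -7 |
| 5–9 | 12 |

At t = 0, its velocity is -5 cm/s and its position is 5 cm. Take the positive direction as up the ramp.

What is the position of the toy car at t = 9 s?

On each constant-a segment, Δv = aΔt and Δx = v₀Δt + ½aΔt²; chain segment to segment.
0–3 s: v starts -5 cm/s; Δx = -5·3 + ½·-3·3² = -28.5 cm; v ends -14 cm/s.
3–5 s: v starts -14 cm/s; Δx = -14·2 + ½·-7·2² = -42 cm; v ends -28 cm/s.
5–9 s: v starts -28 cm/s; Δx = -28·4 + ½·12·4² = -16 cm; v ends 20 cm/s.
x(9) = 5 + Σ Δx = -81.5 cm.

-81.5 cm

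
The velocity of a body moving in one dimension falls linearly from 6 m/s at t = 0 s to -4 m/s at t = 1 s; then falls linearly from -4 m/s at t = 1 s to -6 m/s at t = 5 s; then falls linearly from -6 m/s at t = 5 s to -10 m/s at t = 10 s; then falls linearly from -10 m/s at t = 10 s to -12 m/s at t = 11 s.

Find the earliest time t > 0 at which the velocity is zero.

t = 0.6 s

v changes sign on 0–1 s (from 6 to -4); the graph is linear there, so v = 0 at t = 0 + (-6)·(1 − 0)/(-4 − 6) = 0.6 s.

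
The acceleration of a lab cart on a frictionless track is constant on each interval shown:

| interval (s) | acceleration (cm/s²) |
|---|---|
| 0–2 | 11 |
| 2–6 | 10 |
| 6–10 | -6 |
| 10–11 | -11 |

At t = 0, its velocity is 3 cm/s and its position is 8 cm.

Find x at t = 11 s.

463.5 cm

On each constant-a segment, Δv = aΔt and Δx = v₀Δt + ½aΔt²; chain segment to segment.
0–2 s: v starts 3 cm/s; Δx = 3·2 + ½·11·2² = 28 cm; v ends 25 cm/s.
2–6 s: v starts 25 cm/s; Δx = 25·4 + ½·10·4² = 180 cm; v ends 65 cm/s.
6–10 s: v starts 65 cm/s; Δx = 65·4 + ½·-6·4² = 212 cm; v ends 41 cm/s.
10–11 s: v starts 41 cm/s; Δx = 41·1 + ½·-11·1² = 35.5 cm; v ends 30 cm/s.
x(11) = 8 + Σ Δx = 463.5 cm.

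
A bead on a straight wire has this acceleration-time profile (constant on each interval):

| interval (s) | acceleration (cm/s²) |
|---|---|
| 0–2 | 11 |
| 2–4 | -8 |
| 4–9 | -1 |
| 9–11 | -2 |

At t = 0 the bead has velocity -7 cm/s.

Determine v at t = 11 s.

Δv equals the area under the a-t graph; then v = v₀ + Δv.
0–2 s: 11 × 2 = 22 cm/s
2–4 s: -8 × 2 = -16 cm/s
4–9 s: -1 × 5 = -5 cm/s
9–11 s: -2 × 2 = -4 cm/s
Δv = -3 cm/s, so v(11) = -7 + (-3) = -10 cm/s.

-10 cm/s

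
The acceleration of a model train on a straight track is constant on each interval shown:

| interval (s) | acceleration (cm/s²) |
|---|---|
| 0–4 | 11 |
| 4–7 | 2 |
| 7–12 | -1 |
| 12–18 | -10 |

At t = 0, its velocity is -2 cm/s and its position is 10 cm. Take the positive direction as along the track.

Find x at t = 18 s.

On each constant-a segment, Δv = aΔt and Δx = v₀Δt + ½aΔt²; chain segment to segment.
0–4 s: v starts -2 cm/s; Δx = -2·4 + ½·11·4² = 80 cm; v ends 42 cm/s.
4–7 s: v starts 42 cm/s; Δx = 42·3 + ½·2·3² = 135 cm; v ends 48 cm/s.
7–12 s: v starts 48 cm/s; Δx = 48·5 + ½·-1·5² = 227.5 cm; v ends 43 cm/s.
12–18 s: v starts 43 cm/s; Δx = 43·6 + ½·-10·6² = 78 cm; v ends -17 cm/s.
x(18) = 10 + Σ Δx = 530.5 cm.

530.5 cm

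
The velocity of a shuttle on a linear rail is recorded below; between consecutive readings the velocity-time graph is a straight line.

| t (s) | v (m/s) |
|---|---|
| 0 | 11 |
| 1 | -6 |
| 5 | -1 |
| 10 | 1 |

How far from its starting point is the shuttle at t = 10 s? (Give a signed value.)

Displacement is the signed area under the v-t curve.
0–1 s: ½(11 + -6)(1) = 2.5 m
1–5 s: ½(-6 + -1)(4) = -14 m
5–10 s: ½(-1 + 1)(5) = 0 m
Net displacement = -11.5 m

-11.5 m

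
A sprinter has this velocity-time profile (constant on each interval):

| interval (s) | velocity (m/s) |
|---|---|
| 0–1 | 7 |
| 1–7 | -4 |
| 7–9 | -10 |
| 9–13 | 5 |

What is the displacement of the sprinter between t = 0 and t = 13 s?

-17 m

Displacement is the signed area under the v-t curve.
0–1 s: 7 × 1 = 7 m
1–7 s: -4 × 6 = -24 m
7–9 s: -10 × 2 = -20 m
9–13 s: 5 × 4 = 20 m
Net displacement = -17 m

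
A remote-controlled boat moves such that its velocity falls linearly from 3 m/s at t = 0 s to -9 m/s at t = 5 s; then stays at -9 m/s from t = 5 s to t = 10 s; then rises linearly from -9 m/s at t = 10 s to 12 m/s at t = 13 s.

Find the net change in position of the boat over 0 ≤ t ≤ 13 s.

-55.5 m

Displacement is the signed area under the v-t curve.
0–5 s: ½(3 + -9)(5) = -15 m
5–10 s: -9 × 5 = -45 m
10–13 s: ½(-9 + 12)(3) = 4.5 m
Net displacement = -55.5 m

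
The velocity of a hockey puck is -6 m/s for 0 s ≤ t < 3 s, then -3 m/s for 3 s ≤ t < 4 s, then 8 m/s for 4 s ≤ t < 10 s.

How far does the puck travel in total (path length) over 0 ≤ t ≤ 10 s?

Distance (not displacement) is the total path length: add the absolute areas under v-t.
0–3 s: |-6| × 3 = 18 m
3–4 s: |-3| × 1 = 3 m
4–10 s: |8| × 6 = 48 m
Total distance = 69 m

69 m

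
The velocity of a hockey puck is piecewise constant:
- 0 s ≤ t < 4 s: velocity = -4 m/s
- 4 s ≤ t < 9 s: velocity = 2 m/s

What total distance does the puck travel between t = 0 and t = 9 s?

26 m

Distance (not displacement) is the total path length: add the absolute areas under v-t.
0–4 s: |-4| × 4 = 16 m
4–9 s: |2| × 5 = 10 m
Total distance = 26 m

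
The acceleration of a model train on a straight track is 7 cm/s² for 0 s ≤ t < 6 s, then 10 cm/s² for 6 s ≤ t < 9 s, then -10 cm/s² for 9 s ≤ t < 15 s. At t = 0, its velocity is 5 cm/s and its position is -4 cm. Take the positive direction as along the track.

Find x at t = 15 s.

On each constant-a segment, Δv = aΔt and Δx = v₀Δt + ½aΔt²; chain segment to segment.
0–6 s: v starts 5 cm/s; Δx = 5·6 + ½·7·6² = 156 cm; v ends 47 cm/s.
6–9 s: v starts 47 cm/s; Δx = 47·3 + ½·10·3² = 186 cm; v ends 77 cm/s.
9–15 s: v starts 77 cm/s; Δx = 77·6 + ½·-10·6² = 282 cm; v ends 17 cm/s.
x(15) = -4 + Σ Δx = 620 cm.

620 cm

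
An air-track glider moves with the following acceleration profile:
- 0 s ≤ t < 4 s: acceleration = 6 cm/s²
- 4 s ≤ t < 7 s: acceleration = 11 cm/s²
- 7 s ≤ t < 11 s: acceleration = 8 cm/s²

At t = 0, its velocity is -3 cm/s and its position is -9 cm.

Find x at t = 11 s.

On each constant-a segment, Δv = aΔt and Δx = v₀Δt + ½aΔt²; chain segment to segment.
0–4 s: v starts -3 cm/s; Δx = -3·4 + ½·6·4² = 36 cm; v ends 21 cm/s.
4–7 s: v starts 21 cm/s; Δx = 21·3 + ½·11·3² = 112.5 cm; v ends 54 cm/s.
7–11 s: v starts 54 cm/s; Δx = 54·4 + ½·8·4² = 280 cm; v ends 86 cm/s.
x(11) = -9 + Σ Δx = 419.5 cm.

419.5 cm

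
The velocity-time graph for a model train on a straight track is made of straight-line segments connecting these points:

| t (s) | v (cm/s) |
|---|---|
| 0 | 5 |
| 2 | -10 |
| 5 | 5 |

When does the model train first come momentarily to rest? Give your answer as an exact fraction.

t = 2/3 s

v changes sign on 0–2 s (from 5 to -10); the graph is linear there, so v = 0 at t = 0 + (-5)·(2 − 0)/(-10 − 5) = 2/3 s.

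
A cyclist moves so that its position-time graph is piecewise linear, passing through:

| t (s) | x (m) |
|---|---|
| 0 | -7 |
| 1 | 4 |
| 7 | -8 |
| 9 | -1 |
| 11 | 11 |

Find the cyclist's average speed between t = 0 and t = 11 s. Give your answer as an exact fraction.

42/11 m/s

Average speed = (total path length)/(elapsed time); on a piecewise-linear x-t graph the path length is Σ|Δx|.
0–1 s: |Δx| = |4 − -7| = 11 m
1–7 s: |Δx| = |-8 − 4| = 12 m
7–9 s: |Δx| = |-1 − -8| = 7 m
9–11 s: |Δx| = |11 − -1| = 12 m
Total path = 42 m; average speed = 42/11 = 42/11 m/s.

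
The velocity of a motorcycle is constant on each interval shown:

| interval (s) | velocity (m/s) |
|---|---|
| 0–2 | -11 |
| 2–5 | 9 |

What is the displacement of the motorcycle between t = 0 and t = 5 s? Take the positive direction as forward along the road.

Net displacement equals the area under the velocity-time graph (areas below the axis count negative).
0–2 s: -11 × 2 = -22 m
2–5 s: 9 × 3 = 27 m
Net displacement = 5 m

5 m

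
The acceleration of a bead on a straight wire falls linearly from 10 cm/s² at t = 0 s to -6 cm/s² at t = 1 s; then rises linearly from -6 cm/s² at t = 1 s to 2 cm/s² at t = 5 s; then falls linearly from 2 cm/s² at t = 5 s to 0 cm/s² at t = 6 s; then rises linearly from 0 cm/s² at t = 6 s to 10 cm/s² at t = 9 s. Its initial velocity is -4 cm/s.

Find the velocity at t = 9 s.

6 cm/s

Δv equals the area under the a-t graph; then v = v₀ + Δv.
0–1 s: ½(10 + -6)(1) = 2 cm/s
1–5 s: ½(-6 + 2)(4) = -8 cm/s
5–6 s: ½(2 + 0)(1) = 1 cm/s
6–9 s: ½(0 + 10)(3) = 15 cm/s
Δv = 10 cm/s, so v(9) = -4 + (10) = 6 cm/s.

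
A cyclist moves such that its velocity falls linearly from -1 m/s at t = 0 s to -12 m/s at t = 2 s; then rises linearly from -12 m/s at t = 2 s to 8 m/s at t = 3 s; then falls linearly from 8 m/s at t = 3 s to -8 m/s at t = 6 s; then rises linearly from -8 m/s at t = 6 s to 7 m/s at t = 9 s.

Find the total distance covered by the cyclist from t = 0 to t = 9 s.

Total distance travelled is ∫|v| dt — sum the magnitudes of each area piece.
0–2 s: |½(-1 + -12)(2)| = 13 m
2–3 s: v = 0 at t = 2.6 s; triangle areas 3.6 + 1.6 = 5.2 m
3–6 s: v = 0 at t = 4.5 s; triangle areas 6 + 6 = 12 m
6–9 s: v = 0 at t = 7.6 s; triangle areas 6.4 + 4.9 = 11.3 m
Total distance = 41.5 m

41.5 m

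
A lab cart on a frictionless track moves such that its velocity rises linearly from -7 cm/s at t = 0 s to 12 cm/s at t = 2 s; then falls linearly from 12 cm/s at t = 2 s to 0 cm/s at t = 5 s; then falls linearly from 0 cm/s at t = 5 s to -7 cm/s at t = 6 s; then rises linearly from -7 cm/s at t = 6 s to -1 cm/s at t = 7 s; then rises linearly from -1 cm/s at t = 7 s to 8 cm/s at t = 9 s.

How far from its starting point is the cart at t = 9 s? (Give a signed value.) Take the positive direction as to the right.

Displacement is the signed area under the v-t curve.
0–2 s: ½(-7 + 12)(2) = 5 cm
2–5 s: ½(12 + 0)(3) = 18 cm
5–6 s: ½(0 + -7)(1) = -3.5 cm
6–7 s: ½(-7 + -1)(1) = -4 cm
7–9 s: ½(-1 + 8)(2) = 7 cm
Net displacement = 22.5 cm

22.5 cm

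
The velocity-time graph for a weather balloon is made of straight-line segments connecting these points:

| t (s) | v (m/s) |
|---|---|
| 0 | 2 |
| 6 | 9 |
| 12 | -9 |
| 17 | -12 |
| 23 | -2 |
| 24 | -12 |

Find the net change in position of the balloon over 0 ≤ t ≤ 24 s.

Displacement is the signed area under the v-t curve.
0–6 s: ½(2 + 9)(6) = 33 m
6–12 s: ½(9 + -9)(6) = 0 m
12–17 s: ½(-9 + -12)(5) = -52.5 m
17–23 s: ½(-12 + -2)(6) = -42 m
23–24 s: ½(-2 + -12)(1) = -7 m
Net displacement = -68.5 m

-68.5 m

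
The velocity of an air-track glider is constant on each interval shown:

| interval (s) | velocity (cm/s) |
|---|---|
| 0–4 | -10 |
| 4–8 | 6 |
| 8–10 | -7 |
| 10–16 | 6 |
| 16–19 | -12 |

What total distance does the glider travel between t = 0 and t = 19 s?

Distance (not displacement) is the total path length: add the absolute areas under v-t.
0–4 s: |-10| × 4 = 40 cm
4–8 s: |6| × 4 = 24 cm
8–10 s: |-7| × 2 = 14 cm
10–16 s: |6| × 6 = 36 cm
16–19 s: |-12| × 3 = 36 cm
Total distance = 150 cm

150 cm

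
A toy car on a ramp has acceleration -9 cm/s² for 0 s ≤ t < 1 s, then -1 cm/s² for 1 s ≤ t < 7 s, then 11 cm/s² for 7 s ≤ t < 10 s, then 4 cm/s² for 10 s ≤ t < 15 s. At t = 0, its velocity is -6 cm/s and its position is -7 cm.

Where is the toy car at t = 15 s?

-29 cm

On each constant-a segment, Δv = aΔt and Δx = v₀Δt + ½aΔt²; chain segment to segment.
0–1 s: v starts -6 cm/s; Δx = -6·1 + ½·-9·1² = -10.5 cm; v ends -15 cm/s.
1–7 s: v starts -15 cm/s; Δx = -15·6 + ½·-1·6² = -108 cm; v ends -21 cm/s.
7–10 s: v starts -21 cm/s; Δx = -21·3 + ½·11·3² = -13.5 cm; v ends 12 cm/s.
10–15 s: v starts 12 cm/s; Δx = 12·5 + ½·4·5² = 110 cm; v ends 32 cm/s.
x(15) = -7 + Σ Δx = -29 cm.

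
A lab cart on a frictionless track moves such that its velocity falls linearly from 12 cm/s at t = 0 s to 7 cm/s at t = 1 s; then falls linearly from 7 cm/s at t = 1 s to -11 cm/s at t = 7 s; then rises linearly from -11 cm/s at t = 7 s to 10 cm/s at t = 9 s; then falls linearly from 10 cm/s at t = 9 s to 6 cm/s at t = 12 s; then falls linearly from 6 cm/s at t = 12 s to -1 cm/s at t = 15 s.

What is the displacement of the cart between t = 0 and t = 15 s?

28 cm

Displacement is the signed area under the v-t curve.
0–1 s: ½(12 + 7)(1) = 9.5 cm
1–7 s: ½(7 + -11)(6) = -12 cm
7–9 s: ½(-11 + 10)(2) = -1 cm
9–12 s: ½(10 + 6)(3) = 24 cm
12–15 s: ½(6 + -1)(3) = 7.5 cm
Net displacement = 28 cm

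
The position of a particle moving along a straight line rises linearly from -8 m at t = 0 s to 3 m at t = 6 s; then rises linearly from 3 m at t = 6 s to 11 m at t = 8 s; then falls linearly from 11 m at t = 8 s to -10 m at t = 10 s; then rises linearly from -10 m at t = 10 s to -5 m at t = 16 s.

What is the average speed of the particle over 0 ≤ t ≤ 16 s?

2.8125 m/s

Average speed = (total path length)/(elapsed time); on a piecewise-linear x-t graph the path length is Σ|Δx|.
0–6 s: |Δx| = |3 − -8| = 11 m
6–8 s: |Δx| = |11 − 3| = 8 m
8–10 s: |Δx| = |-10 − 11| = 21 m
10–16 s: |Δx| = |-5 − -10| = 5 m
Total path = 45 m; average speed = 45/16 = 2.8125 m/s.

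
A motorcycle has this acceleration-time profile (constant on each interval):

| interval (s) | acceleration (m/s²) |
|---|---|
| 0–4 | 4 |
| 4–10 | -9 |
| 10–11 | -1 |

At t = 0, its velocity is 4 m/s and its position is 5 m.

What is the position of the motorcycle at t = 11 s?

On each constant-a segment, Δv = aΔt and Δx = v₀Δt + ½aΔt²; chain segment to segment.
0–4 s: v starts 4 m/s; Δx = 4·4 + ½·4·4² = 48 m; v ends 20 m/s.
4–10 s: v starts 20 m/s; Δx = 20·6 + ½·-9·6² = -42 m; v ends -34 m/s.
10–11 s: v starts -34 m/s; Δx = -34·1 + ½·-1·1² = -34.5 m; v ends -35 m/s.
x(11) = 5 + Σ Δx = -23.5 m.

-23.5 m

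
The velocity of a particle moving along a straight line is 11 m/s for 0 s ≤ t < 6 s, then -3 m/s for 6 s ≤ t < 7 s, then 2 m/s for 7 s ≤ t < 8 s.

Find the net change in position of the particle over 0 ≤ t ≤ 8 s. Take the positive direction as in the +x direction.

65 m

Net displacement equals the area under the velocity-time graph (areas below the axis count negative).
0–6 s: 11 × 6 = 66 m
6–7 s: -3 × 1 = -3 m
7–8 s: 2 × 1 = 2 m
Net displacement = 65 m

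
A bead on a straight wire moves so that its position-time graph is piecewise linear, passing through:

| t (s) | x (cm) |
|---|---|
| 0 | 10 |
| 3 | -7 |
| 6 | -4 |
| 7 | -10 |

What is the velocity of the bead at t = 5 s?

Velocity is the slope of the x-t graph on 3–6 s: (-4 − -7)/(6 − 3) = 1 cm/s.

1 cm/s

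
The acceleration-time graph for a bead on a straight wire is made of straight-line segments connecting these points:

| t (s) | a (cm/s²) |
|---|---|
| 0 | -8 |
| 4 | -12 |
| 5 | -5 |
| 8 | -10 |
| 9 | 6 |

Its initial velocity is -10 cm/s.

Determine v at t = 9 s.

Δv equals the area under the a-t graph; then v = v₀ + Δv.
0–4 s: ½(-8 + -12)(4) = -40 cm/s
4–5 s: ½(-12 + -5)(1) = -8.5 cm/s
5–8 s: ½(-5 + -10)(3) = -22.5 cm/s
8–9 s: ½(-10 + 6)(1) = -2 cm/s
Δv = -73 cm/s, so v(9) = -10 + (-73) = -83 cm/s.

-83 cm/s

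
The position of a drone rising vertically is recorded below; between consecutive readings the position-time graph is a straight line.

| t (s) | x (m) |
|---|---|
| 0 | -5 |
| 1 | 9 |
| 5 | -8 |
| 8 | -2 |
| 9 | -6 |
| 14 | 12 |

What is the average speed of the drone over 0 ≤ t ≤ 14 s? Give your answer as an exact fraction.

59/14 m/s

Average speed = (total path length)/(elapsed time); on a piecewise-linear x-t graph the path length is Σ|Δx|.
0–1 s: |Δx| = |9 − -5| = 14 m
1–5 s: |Δx| = |-8 − 9| = 17 m
5–8 s: |Δx| = |-2 − -8| = 6 m
8–9 s: |Δx| = |-6 − -2| = 4 m
9–14 s: |Δx| = |12 − -6| = 18 m
Total path = 59 m; average speed = 59/14 = 59/14 m/s.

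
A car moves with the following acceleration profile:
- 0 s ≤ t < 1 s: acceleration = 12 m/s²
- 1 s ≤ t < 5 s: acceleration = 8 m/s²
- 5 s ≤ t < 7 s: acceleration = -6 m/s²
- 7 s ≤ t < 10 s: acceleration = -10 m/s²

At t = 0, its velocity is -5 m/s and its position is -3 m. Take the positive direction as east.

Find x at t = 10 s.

192 m

On each constant-a segment, Δv = aΔt and Δx = v₀Δt + ½aΔt²; chain segment to segment.
0–1 s: v starts -5 m/s; Δx = -5·1 + ½·12·1² = 1 m; v ends 7 m/s.
1–5 s: v starts 7 m/s; Δx = 7·4 + ½·8·4² = 92 m; v ends 39 m/s.
5–7 s: v starts 39 m/s; Δx = 39·2 + ½·-6·2² = 66 m; v ends 27 m/s.
7–10 s: v starts 27 m/s; Δx = 27·3 + ½·-10·3² = 36 m; v ends -3 m/s.
x(10) = -3 + Σ Δx = 192 m.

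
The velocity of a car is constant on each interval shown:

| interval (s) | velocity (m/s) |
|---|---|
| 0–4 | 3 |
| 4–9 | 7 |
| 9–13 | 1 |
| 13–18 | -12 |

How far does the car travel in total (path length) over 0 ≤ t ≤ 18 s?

Total distance travelled is ∫|v| dt — sum the magnitudes of each area piece.
0–4 s: |3| × 4 = 12 m
4–9 s: |7| × 5 = 35 m
9–13 s: |1| × 4 = 4 m
13–18 s: |-12| × 5 = 60 m
Total distance = 111 m

111 m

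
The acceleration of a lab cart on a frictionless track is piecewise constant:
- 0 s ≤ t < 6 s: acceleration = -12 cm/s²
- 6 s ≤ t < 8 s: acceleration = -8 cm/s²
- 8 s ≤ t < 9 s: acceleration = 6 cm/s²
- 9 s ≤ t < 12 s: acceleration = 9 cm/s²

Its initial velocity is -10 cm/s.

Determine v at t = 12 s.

Δv equals the area under the a-t graph; then v = v₀ + Δv.
0–6 s: -12 × 6 = -72 cm/s
6–8 s: -8 × 2 = -16 cm/s
8–9 s: 6 × 1 = 6 cm/s
9–12 s: 9 × 3 = 27 cm/s
Δv = -55 cm/s, so v(12) = -10 + (-55) = -65 cm/s.

-65 cm/s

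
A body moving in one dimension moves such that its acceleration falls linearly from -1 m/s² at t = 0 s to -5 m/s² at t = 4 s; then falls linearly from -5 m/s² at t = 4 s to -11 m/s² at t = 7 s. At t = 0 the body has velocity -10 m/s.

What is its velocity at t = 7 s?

-46 m/s

Δv equals the area under the a-t graph; then v = v₀ + Δv.
0–4 s: ½(-1 + -5)(4) = -12 m/s
4–7 s: ½(-5 + -11)(3) = -24 m/s
Δv = -36 m/s, so v(7) = -10 + (-36) = -46 m/s.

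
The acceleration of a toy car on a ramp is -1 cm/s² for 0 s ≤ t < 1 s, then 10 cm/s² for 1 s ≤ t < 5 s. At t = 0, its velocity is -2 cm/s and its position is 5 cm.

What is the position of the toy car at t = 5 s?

70.5 cm

On each constant-a segment, Δv = aΔt and Δx = v₀Δt + ½aΔt²; chain segment to segment.
0–1 s: v starts -2 cm/s; Δx = -2·1 + ½·-1·1² = -2.5 cm; v ends -3 cm/s.
1–5 s: v starts -3 cm/s; Δx = -3·4 + ½·10·4² = 68 cm; v ends 37 cm/s.
x(5) = 5 + Σ Δx = 70.5 cm.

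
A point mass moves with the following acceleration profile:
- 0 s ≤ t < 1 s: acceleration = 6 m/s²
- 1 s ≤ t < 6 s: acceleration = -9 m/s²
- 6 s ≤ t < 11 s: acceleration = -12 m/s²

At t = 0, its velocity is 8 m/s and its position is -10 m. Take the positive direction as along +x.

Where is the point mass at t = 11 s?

-346.5 m

On each constant-a segment, Δv = aΔt and Δx = v₀Δt + ½aΔt²; chain segment to segment.
0–1 s: v starts 8 m/s; Δx = 8·1 + ½·6·1² = 11 m; v ends 14 m/s.
1–6 s: v starts 14 m/s; Δx = 14·5 + ½·-9·5² = -42.5 m; v ends -31 m/s.
6–11 s: v starts -31 m/s; Δx = -31·5 + ½·-12·5² = -305 m; v ends -91 m/s.
x(11) = -10 + Σ Δx = -346.5 m.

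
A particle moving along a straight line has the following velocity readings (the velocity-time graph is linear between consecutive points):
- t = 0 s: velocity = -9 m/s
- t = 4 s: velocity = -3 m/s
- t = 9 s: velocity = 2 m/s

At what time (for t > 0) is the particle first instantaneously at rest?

v changes sign on 4–9 s (from -3 to 2); the graph is linear there, so v = 0 at t = 4 + (3)·(9 − 4)/(2 − -3) = 7 s.

t = 7 s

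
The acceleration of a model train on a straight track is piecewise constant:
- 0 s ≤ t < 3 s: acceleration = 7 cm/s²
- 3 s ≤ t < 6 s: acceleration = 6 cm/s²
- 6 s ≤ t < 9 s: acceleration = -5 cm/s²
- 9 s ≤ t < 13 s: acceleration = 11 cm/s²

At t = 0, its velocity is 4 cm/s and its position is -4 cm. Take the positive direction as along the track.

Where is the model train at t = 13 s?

On each constant-a segment, Δv = aΔt and Δx = v₀Δt + ½aΔt²; chain segment to segment.
0–3 s: v starts 4 cm/s; Δx = 4·3 + ½·7·3² = 43.5 cm; v ends 25 cm/s.
3–6 s: v starts 25 cm/s; Δx = 25·3 + ½·6·3² = 102 cm; v ends 43 cm/s.
6–9 s: v starts 43 cm/s; Δx = 43·3 + ½·-5·3² = 106.5 cm; v ends 28 cm/s.
9–13 s: v starts 28 cm/s; Δx = 28·4 + ½·11·4² = 200 cm; v ends 72 cm/s.
x(13) = -4 + Σ Δx = 448 cm.

448 cm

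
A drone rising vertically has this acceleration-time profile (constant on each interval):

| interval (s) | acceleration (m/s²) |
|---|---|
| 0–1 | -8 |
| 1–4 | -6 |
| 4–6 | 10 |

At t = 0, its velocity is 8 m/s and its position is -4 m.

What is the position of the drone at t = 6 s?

On each constant-a segment, Δv = aΔt and Δx = v₀Δt + ½aΔt²; chain segment to segment.
0–1 s: v starts 8 m/s; Δx = 8·1 + ½·-8·1² = 4 m; v ends 0 m/s.
1–4 s: v starts 0 m/s; Δx = 0·3 + ½·-6·3² = -27 m; v ends -18 m/s.
4–6 s: v starts -18 m/s; Δx = -18·2 + ½·10·2² = -16 m; v ends 2 m/s.
x(6) = -4 + Σ Δx = -43 m.

-43 m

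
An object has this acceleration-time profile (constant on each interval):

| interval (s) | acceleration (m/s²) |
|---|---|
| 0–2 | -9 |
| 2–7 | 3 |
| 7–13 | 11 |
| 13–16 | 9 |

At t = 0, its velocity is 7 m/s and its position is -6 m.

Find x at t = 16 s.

On each constant-a segment, Δv = aΔt and Δx = v₀Δt + ½aΔt²; chain segment to segment.
0–2 s: v starts 7 m/s; Δx = 7·2 + ½·-9·2² = -4 m; v ends -11 m/s.
2–7 s: v starts -11 m/s; Δx = -11·5 + ½·3·5² = -17.5 m; v ends 4 m/s.
7–13 s: v starts 4 m/s; Δx = 4·6 + ½·11·6² = 222 m; v ends 70 m/s.
13–16 s: v starts 70 m/s; Δx = 70·3 + ½·9·3² = 250.5 m; v ends 97 m/s.
x(16) = -6 + Σ Δx = 445 m.

445 m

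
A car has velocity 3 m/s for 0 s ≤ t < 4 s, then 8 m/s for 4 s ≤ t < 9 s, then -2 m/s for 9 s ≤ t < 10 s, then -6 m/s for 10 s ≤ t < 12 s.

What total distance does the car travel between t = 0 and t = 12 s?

66 m

Total distance travelled is ∫|v| dt — sum the magnitudes of each area piece.
0–4 s: |3| × 4 = 12 m
4–9 s: |8| × 5 = 40 m
9–10 s: |-2| × 1 = 2 m
10–12 s: |-6| × 2 = 12 m
Total distance = 66 m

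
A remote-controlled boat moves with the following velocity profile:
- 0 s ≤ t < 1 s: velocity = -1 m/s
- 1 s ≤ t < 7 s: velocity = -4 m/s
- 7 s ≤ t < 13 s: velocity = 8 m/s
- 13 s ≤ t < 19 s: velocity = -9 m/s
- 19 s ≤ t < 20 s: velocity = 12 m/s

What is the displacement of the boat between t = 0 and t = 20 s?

Displacement is the signed area under the v-t curve.
0–1 s: -1 × 1 = -1 m
1–7 s: -4 × 6 = -24 m
7–13 s: 8 × 6 = 48 m
13–19 s: -9 × 6 = -54 m
19–20 s: 12 × 1 = 12 m
Net displacement = -19 m

-19 m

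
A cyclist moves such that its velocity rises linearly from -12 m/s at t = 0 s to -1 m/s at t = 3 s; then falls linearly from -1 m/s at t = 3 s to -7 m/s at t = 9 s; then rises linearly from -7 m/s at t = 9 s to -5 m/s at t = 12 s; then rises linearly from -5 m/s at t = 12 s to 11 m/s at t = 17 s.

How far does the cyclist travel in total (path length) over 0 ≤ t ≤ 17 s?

Total distance travelled is ∫|v| dt — sum the magnitudes of each area piece.
0–3 s: |½(-12 + -1)(3)| = 19.5 m
3–9 s: |½(-1 + -7)(6)| = 24 m
9–12 s: |½(-7 + -5)(3)| = 18 m
12–17 s: v = 0 at t = 13.5625 s; triangle areas 3.90625 + 18.90625 = 22.8125 m
Total distance = 84.3125 m

84.3125 m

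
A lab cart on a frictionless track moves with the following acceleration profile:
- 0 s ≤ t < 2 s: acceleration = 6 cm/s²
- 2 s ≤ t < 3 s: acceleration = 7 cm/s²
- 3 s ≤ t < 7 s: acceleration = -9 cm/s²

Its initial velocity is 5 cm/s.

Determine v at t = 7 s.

Δv equals the area under the a-t graph; then v = v₀ + Δv.
0–2 s: 6 × 2 = 12 cm/s
2–3 s: 7 × 1 = 7 cm/s
3–7 s: -9 × 4 = -36 cm/s
Δv = -17 cm/s, so v(7) = 5 + (-17) = -12 cm/s.

-12 cm/s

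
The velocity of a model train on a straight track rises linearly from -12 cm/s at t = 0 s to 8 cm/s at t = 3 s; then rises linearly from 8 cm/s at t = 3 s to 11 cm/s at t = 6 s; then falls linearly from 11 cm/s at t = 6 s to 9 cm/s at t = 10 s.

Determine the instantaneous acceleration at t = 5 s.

1 cm/s²

Acceleration is the slope of the v-t graph on 3–6 s: (11 − 8)/(6 − 3) = 1 cm/s².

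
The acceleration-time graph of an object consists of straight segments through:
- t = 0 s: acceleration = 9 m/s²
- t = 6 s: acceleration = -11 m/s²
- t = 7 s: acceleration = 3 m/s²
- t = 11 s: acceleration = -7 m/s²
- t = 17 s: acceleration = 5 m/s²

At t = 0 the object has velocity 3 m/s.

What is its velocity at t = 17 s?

Δv equals the area under the a-t graph; then v = v₀ + Δv.
0–6 s: ½(9 + -11)(6) = -6 m/s
6–7 s: ½(-11 + 3)(1) = -4 m/s
7–11 s: ½(3 + -7)(4) = -8 m/s
11–17 s: ½(-7 + 5)(6) = -6 m/s
Δv = -24 m/s, so v(17) = 3 + (-24) = -21 m/s.

-21 m/s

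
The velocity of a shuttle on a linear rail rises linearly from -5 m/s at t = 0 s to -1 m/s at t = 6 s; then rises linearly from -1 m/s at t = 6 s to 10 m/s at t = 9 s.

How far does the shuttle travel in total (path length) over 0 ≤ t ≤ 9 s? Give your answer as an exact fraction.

Total distance travelled is ∫|v| dt — sum the magnitudes of each area piece.
0–6 s: |½(-5 + -1)(6)| = 18 m
6–9 s: v = 0 at t = 69/11 s; triangle areas 3/22 + 150/11 = 303/22 m
Total distance = 699/22 m

699/22 m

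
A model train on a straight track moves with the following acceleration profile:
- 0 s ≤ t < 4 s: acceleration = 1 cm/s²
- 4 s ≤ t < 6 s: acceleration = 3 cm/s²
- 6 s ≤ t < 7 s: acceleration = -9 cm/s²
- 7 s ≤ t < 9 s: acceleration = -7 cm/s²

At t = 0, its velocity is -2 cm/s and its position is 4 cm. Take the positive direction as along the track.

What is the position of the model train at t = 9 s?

1.5 cm

On each constant-a segment, Δv = aΔt and Δx = v₀Δt + ½aΔt²; chain segment to segment.
0–4 s: v starts -2 cm/s; Δx = -2·4 + ½·1·4² = 0 cm; v ends 2 cm/s.
4–6 s: v starts 2 cm/s; Δx = 2·2 + ½·3·2² = 10 cm; v ends 8 cm/s.
6–7 s: v starts 8 cm/s; Δx = 8·1 + ½·-9·1² = 3.5 cm; v ends -1 cm/s.
7–9 s: v starts -1 cm/s; Δx = -1·2 + ½·-7·2² = -16 cm; v ends -15 cm/s.
x(9) = 4 + Σ Δx = 1.5 cm.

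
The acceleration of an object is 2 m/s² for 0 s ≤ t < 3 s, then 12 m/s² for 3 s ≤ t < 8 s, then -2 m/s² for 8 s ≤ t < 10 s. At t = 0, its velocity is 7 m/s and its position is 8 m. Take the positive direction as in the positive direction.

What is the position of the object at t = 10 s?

On each constant-a segment, Δv = aΔt and Δx = v₀Δt + ½aΔt²; chain segment to segment.
0–3 s: v starts 7 m/s; Δx = 7·3 + ½·2·3² = 30 m; v ends 13 m/s.
3–8 s: v starts 13 m/s; Δx = 13·5 + ½·12·5² = 215 m; v ends 73 m/s.
8–10 s: v starts 73 m/s; Δx = 73·2 + ½·-2·2² = 142 m; v ends 69 m/s.
x(10) = 8 + Σ Δx = 395 m.

395 m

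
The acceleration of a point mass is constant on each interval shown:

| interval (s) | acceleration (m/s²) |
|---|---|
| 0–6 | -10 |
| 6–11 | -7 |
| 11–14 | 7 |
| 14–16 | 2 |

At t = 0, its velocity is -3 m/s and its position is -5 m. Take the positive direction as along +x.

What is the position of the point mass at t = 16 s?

-1018 m

On each constant-a segment, Δv = aΔt and Δx = v₀Δt + ½aΔt²; chain segment to segment.
0–6 s: v starts -3 m/s; Δx = -3·6 + ½·-10·6² = -198 m; v ends -63 m/s.
6–11 s: v starts -63 m/s; Δx = -63·5 + ½·-7·5² = -402.5 m; v ends -98 m/s.
11–14 s: v starts -98 m/s; Δx = -98·3 + ½·7·3² = -262.5 m; v ends -77 m/s.
14–16 s: v starts -77 m/s; Δx = -77·2 + ½·2·2² = -150 m; v ends -73 m/s.
x(16) = -5 + Σ Δx = -1018 m.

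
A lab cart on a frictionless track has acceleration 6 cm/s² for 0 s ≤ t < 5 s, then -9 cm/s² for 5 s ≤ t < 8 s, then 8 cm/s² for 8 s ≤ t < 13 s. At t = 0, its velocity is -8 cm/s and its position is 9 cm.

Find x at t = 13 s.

On each constant-a segment, Δv = aΔt and Δx = v₀Δt + ½aΔt²; chain segment to segment.
0–5 s: v starts -8 cm/s; Δx = -8·5 + ½·6·5² = 35 cm; v ends 22 cm/s.
5–8 s: v starts 22 cm/s; Δx = 22·3 + ½·-9·3² = 25.5 cm; v ends -5 cm/s.
8–13 s: v starts -5 cm/s; Δx = -5·5 + ½·8·5² = 75 cm; v ends 35 cm/s.
x(13) = 9 + Σ Δx = 144.5 cm.

144.5 cm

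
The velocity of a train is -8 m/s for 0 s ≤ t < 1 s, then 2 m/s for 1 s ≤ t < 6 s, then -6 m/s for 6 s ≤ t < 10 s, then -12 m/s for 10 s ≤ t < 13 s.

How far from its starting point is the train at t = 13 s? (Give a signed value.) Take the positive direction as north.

Net displacement equals the area under the velocity-time graph (areas below the axis count negative).
0–1 s: -8 × 1 = -8 m
1–6 s: 2 × 5 = 10 m
6–10 s: -6 × 4 = -24 m
10–13 s: -12 × 3 = -36 m
Net displacement = -58 m

-58 m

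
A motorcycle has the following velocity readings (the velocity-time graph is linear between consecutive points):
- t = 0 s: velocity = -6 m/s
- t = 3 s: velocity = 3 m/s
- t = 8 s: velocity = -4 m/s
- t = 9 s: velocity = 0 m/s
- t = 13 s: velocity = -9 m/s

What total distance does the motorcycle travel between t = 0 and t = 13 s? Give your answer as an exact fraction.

Distance (not displacement) is the total path length: add the absolute areas under v-t.
0–3 s: v = 0 at t = 2 s; triangle areas 6 + 1.5 = 7.5 m
3–8 s: v = 0 at t = 36/7 s; triangle areas 45/14 + 40/7 = 125/14 m
8–9 s: |½(-4 + 0)(1)| = 2 m
9–13 s: |½(0 + -9)(4)| = 18 m
Total distance = 255/7 m

255/7 m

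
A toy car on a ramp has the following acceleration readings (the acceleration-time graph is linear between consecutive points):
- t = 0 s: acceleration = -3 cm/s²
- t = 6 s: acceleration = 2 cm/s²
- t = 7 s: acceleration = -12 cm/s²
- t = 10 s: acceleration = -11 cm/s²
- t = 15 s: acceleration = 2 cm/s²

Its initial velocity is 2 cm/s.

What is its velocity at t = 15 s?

Δv equals the area under the a-t graph; then v = v₀ + Δv.
0–6 s: ½(-3 + 2)(6) = -3 cm/s
6–7 s: ½(2 + -12)(1) = -5 cm/s
7–10 s: ½(-12 + -11)(3) = -34.5 cm/s
10–15 s: ½(-11 + 2)(5) = -22.5 cm/s
Δv = -65 cm/s, so v(15) = 2 + (-65) = -63 cm/s.

-63 cm/s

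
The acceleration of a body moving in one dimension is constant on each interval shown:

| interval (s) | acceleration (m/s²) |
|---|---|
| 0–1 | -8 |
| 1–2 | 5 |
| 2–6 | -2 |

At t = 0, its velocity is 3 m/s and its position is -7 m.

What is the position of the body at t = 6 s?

On each constant-a segment, Δv = aΔt and Δx = v₀Δt + ½aΔt²; chain segment to segment.
0–1 s: v starts 3 m/s; Δx = 3·1 + ½·-8·1² = -1 m; v ends -5 m/s.
1–2 s: v starts -5 m/s; Δx = -5·1 + ½·5·1² = -2.5 m; v ends 0 m/s.
2–6 s: v starts 0 m/s; Δx = 0·4 + ½·-2·4² = -16 m; v ends -8 m/s.
x(6) = -7 + Σ Δx = -26.5 m.

-26.5 m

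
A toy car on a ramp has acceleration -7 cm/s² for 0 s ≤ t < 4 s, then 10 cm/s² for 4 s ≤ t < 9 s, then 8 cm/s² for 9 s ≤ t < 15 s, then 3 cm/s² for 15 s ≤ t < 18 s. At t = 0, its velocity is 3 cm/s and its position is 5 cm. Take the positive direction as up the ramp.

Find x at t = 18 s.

On each constant-a segment, Δv = aΔt and Δx = v₀Δt + ½aΔt²; chain segment to segment.
0–4 s: v starts 3 cm/s; Δx = 3·4 + ½·-7·4² = -44 cm; v ends -25 cm/s.
4–9 s: v starts -25 cm/s; Δx = -25·5 + ½·10·5² = 0 cm; v ends 25 cm/s.
9–15 s: v starts 25 cm/s; Δx = 25·6 + ½·8·6² = 294 cm; v ends 73 cm/s.
15–18 s: v starts 73 cm/s; Δx = 73·3 + ½·3·3² = 232.5 cm; v ends 82 cm/s.
x(18) = 5 + Σ Δx = 487.5 cm.

487.5 cm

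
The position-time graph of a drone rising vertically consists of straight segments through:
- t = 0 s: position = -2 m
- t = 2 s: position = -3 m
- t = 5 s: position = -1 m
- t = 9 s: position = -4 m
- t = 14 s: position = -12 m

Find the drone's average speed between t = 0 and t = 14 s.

1 m/s

Average speed = (total path length)/(elapsed time); on a piecewise-linear x-t graph the path length is Σ|Δx|.
0–2 s: |Δx| = |-3 − -2| = 1 m
2–5 s: |Δx| = |-1 − -3| = 2 m
5–9 s: |Δx| = |-4 − -1| = 3 m
9–14 s: |Δx| = |-12 − -4| = 8 m
Total path = 14 m; average speed = 14/14 = 1 m/s.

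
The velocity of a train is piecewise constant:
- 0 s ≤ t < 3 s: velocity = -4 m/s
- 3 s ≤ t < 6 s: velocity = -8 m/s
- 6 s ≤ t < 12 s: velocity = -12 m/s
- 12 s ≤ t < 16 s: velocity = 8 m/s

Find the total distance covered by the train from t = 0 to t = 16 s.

Total distance travelled is ∫|v| dt — sum the magnitudes of each area piece.
0–3 s: |-4| × 3 = 12 m
3–6 s: |-8| × 3 = 24 m
6–12 s: |-12| × 6 = 72 m
12–16 s: |8| × 4 = 32 m
Total distance = 140 m

140 m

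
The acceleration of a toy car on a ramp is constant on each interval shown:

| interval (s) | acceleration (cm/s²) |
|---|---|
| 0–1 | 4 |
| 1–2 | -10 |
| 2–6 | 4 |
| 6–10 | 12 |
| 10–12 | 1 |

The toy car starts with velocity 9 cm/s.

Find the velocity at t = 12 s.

69 cm/s

Δv equals the area under the a-t graph; then v = v₀ + Δv.
0–1 s: 4 × 1 = 4 cm/s
1–2 s: -10 × 1 = -10 cm/s
2–6 s: 4 × 4 = 16 cm/s
6–10 s: 12 × 4 = 48 cm/s
10–12 s: 1 × 2 = 2 cm/s
Δv = 60 cm/s, so v(12) = 9 + (60) = 69 cm/s.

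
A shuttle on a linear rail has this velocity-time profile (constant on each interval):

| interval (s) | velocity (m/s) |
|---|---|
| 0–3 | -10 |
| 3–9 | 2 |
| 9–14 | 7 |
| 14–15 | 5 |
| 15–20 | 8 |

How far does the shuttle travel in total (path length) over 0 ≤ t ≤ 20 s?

122 m

Total distance travelled is ∫|v| dt — sum the magnitudes of each area piece.
0–3 s: |-10| × 3 = 30 m
3–9 s: |2| × 6 = 12 m
9–14 s: |7| × 5 = 35 m
14–15 s: |5| × 1 = 5 m
15–20 s: |8| × 5 = 40 m
Total distance = 122 m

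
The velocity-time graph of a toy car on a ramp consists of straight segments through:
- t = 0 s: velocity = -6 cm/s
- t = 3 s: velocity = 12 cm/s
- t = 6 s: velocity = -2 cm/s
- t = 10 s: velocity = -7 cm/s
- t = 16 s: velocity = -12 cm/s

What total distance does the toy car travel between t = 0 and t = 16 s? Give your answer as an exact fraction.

Distance (not displacement) is the total path length: add the absolute areas under v-t.
0–3 s: v = 0 at t = 1 s; triangle areas 3 + 12 = 15 cm
3–6 s: v = 0 at t = 39/7 s; triangle areas 108/7 + 3/7 = 111/7 cm
6–10 s: |½(-2 + -7)(4)| = 18 cm
10–16 s: |½(-7 + -12)(6)| = 57 cm
Total distance = 741/7 cm

741/7 cm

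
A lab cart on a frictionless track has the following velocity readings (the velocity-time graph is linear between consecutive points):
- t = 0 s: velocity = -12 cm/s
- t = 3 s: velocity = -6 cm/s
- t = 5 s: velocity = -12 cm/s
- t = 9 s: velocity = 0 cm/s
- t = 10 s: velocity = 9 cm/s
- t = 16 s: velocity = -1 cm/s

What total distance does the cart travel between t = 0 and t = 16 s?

Total distance travelled is ∫|v| dt — sum the magnitudes of each area piece.
0–3 s: |½(-12 + -6)(3)| = 27 cm
3–5 s: |½(-6 + -12)(2)| = 18 cm
5–9 s: |½(-12 + 0)(4)| = 24 cm
9–10 s: |½(0 + 9)(1)| = 4.5 cm
10–16 s: v = 0 at t = 15.4 s; triangle areas 24.3 + 0.3 = 24.6 cm
Total distance = 98.1 cm

98.1 cm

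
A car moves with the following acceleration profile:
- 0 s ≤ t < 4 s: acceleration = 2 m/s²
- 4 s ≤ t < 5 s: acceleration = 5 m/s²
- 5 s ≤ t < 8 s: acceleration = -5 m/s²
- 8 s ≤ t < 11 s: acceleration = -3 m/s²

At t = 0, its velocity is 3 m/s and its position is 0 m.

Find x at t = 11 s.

56.5 m

On each constant-a segment, Δv = aΔt and Δx = v₀Δt + ½aΔt²; chain segment to segment.
0–4 s: v starts 3 m/s; Δx = 3·4 + ½·2·4² = 28 m; v ends 11 m/s.
4–5 s: v starts 11 m/s; Δx = 11·1 + ½·5·1² = 13.5 m; v ends 16 m/s.
5–8 s: v starts 16 m/s; Δx = 16·3 + ½·-5·3² = 25.5 m; v ends 1 m/s.
8–11 s: v starts 1 m/s; Δx = 1·3 + ½·-3·3² = -10.5 m; v ends -8 m/s.
x(11) = 0 + Σ Δx = 56.5 m.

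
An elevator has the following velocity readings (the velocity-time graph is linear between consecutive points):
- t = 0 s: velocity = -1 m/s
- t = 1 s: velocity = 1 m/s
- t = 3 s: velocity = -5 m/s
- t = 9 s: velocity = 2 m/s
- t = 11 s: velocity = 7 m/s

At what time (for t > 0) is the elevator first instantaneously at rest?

v changes sign on 0–1 s (from -1 to 1); the graph is linear there, so v = 0 at t = 0 + (1)·(1 − 0)/(1 − -1) = 0.5 s.

t = 0.5 s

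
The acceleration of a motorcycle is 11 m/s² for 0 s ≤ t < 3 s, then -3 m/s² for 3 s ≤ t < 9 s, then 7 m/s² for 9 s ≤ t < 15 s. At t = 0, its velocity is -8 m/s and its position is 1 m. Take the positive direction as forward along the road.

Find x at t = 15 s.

290.5 m

On each constant-a segment, Δv = aΔt and Δx = v₀Δt + ½aΔt²; chain segment to segment.
0–3 s: v starts -8 m/s; Δx = -8·3 + ½·11·3² = 25.5 m; v ends 25 m/s.
3–9 s: v starts 25 m/s; Δx = 25·6 + ½·-3·6² = 96 m; v ends 7 m/s.
9–15 s: v starts 7 m/s; Δx = 7·6 + ½·7·6² = 168 m; v ends 49 m/s.
x(15) = 1 + Σ Δx = 290.5 m.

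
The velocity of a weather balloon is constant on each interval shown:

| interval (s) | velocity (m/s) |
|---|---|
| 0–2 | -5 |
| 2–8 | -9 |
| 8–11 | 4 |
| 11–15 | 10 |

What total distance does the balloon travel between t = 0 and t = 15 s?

116 m

Distance (not displacement) is the total path length: add the absolute areas under v-t.
0–2 s: |-5| × 2 = 10 m
2–8 s: |-9| × 6 = 54 m
8–11 s: |4| × 3 = 12 m
11–15 s: |10| × 4 = 40 m
Total distance = 116 m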